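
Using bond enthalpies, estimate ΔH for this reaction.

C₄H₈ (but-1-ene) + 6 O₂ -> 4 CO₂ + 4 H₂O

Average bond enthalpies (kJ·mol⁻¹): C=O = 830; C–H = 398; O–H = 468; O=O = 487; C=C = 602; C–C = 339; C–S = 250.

ΔH ≈ −2998 kJ

Bonds broken (reactants):
  C–C: 2 × 339 = 678
  C–H: 8 × 398 = 3184
  C=C: 1 × 602 = 602
  O=O: 6 × 487 = 2922
  Σ(broken) = 7386 kJ
Bonds formed (products):
  C=O: 8 × 830 = 6640
  O–H: 8 × 468 = 3744
  Σ(formed) = 10384 kJ
ΔH = Σ(broken) − Σ(formed) = 7386 − 10384 = −2998 kJ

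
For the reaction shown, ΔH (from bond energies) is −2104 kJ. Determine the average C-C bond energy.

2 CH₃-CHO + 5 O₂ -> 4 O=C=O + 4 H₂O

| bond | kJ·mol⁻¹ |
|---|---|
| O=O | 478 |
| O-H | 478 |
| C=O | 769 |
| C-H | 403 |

D(C-C) ≈ 360 kJ/mol

Let D be the C-C bond energy.
Σ(broken) = 2×D + 8×403 + 2×769 + 5×478 = 7152 + 2D
Σ(formed) = 8×769 + 8×478 = 9976
ΔH = Σ(broken) − Σ(formed) = (7152 + 2D) − (9976) = −2824 + 2D
Setting this equal to −2104 kJ gives 2D = 720, so D = 360 kJ/mol.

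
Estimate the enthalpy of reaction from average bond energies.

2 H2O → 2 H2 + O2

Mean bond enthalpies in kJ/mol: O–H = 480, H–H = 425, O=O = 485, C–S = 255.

ΔH ≈ +585 kJ

Bonds broken (reactants):
  O–H: 4 × 480 = 1920
  Σ(broken) = 1920 kJ
Bonds formed (products):
  H–H: 2 × 425 = 850
  O=O: 1 × 485 = 485
  Σ(formed) = 1335 kJ
ΔH = Σ(broken) − Σ(formed) = 1920 − 1335 = +585 kJ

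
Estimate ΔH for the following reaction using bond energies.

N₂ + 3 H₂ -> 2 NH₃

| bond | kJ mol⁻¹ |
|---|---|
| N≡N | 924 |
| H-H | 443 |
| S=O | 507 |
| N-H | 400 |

ΔH ≈ −147 kJ

Bonds broken (reactants):
  H-H: 3 × 443 = 1329
  N≡N: 1 × 924 = 924
  Σ(broken) = 2253 kJ
Bonds formed (products):
  N-H: 6 × 400 = 2400
  Σ(formed) = 2400 kJ
ΔH = Σ(broken) − Σ(formed) = 2253 − 2400 = −147 kJ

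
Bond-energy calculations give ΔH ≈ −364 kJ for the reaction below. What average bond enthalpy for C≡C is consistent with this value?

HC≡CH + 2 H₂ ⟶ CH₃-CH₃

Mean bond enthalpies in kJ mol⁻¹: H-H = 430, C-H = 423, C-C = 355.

D(C≡C) ≈ 823 kJ/mol

Let D be the C≡C bond energy.
Σ(broken) = 1×D + 2×423 + 2×430 = 1706 + D
Σ(formed) = 1×355 + 6×423 = 2893
ΔH = Σ(broken) − Σ(formed) = (1706 + D) − (2893) = −1187 + D
Setting this equal to −364 kJ gives D = 823 kJ/mol.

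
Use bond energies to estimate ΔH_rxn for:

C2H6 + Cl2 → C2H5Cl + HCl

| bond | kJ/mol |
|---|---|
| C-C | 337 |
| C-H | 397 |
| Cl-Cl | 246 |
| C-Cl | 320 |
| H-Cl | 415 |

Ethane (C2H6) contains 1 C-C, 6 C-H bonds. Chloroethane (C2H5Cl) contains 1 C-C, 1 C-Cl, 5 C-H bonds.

ΔH ≈ −92 kJ

Bonds broken (reactants):
  C-C: 1 × 337 = 337
  C-H: 6 × 397 = 2382
  Cl-Cl: 1 × 246 = 246
  Σ(broken) = 2965 kJ
Bonds formed (products):
  C-C: 1 × 337 = 337
  C-Cl: 1 × 320 = 320
  C-H: 5 × 397 = 1985
  H-Cl: 1 × 415 = 415
  Σ(formed) = 3057 kJ
ΔH = Σ(broken) − Σ(formed) = 2965 − 3057 = −92 kJ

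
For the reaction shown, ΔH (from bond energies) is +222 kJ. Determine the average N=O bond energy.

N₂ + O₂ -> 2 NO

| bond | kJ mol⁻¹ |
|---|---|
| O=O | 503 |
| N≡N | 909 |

Let D be the N=O bond energy.
Σ(broken) = 1×909 + 1×503 = 1412
Σ(formed) = 2×D = 2D
ΔH = Σ(broken) − Σ(formed) = (1412) − (2D) = +1412 − 2D
Setting this equal to +222 kJ gives 2D = 1190, so D = 595 kJ/mol.

D(N=O) ≈ 595 kJ/mol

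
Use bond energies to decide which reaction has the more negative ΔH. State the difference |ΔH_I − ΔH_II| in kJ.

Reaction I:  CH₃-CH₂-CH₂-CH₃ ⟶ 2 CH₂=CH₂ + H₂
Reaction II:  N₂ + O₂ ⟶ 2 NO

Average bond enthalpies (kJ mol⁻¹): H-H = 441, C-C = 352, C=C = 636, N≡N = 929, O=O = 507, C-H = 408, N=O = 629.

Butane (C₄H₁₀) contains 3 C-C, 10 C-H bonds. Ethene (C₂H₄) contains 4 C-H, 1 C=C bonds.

Reaction I:
  Bonds broken (reactants):
    C-C: 3 × 352 = 1056
    C-H: 10 × 408 = 4080
    Σ(broken) = 5136 kJ
  Bonds formed (products):
    C-H: 8 × 408 = 3264
    C=C: 2 × 636 = 1272
    H-H: 1 × 441 = 441
    Σ(formed) = 4977 kJ
  ΔH_I = 5136 − 4977 = +159 kJ
Reaction II:
  Bonds broken (reactants):
    N≡N: 1 × 929 = 929
    O=O: 1 × 507 = 507
    Σ(broken) = 1436 kJ
  Bonds formed (products):
    N=O: 2 × 629 = 1258
    Σ(formed) = 1258 kJ
  ΔH_II = 1436 − 1258 = +178 kJ
ΔH_I − ΔH_II = −19 kJ, so reaction I has the more negative ΔH; |ΔH_I − ΔH_II| = 19 kJ.

Reaction I, by 19 kJ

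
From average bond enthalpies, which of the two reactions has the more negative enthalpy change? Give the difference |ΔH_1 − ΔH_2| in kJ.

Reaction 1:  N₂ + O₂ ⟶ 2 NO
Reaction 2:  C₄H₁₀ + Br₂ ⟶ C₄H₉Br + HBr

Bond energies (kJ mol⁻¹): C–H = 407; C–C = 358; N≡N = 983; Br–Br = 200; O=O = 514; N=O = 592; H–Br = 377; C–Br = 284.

Reaction 2, by 367 kJ

Reaction 1:
  Bonds broken (reactants):
    N≡N: 1 × 983 = 983
    O=O: 1 × 514 = 514
    Σ(broken) = 1497 kJ
  Bonds formed (products):
    N=O: 2 × 592 = 1184
    Σ(formed) = 1184 kJ
  ΔH_1 = 1497 − 1184 = +313 kJ
Reaction 2:
  Bonds broken (reactants):
    Br–Br: 1 × 200 = 200
    C–C: 3 × 358 = 1074
    C–H: 10 × 407 = 4070
    Σ(broken) = 5344 kJ
  Bonds formed (products):
    C–Br: 1 × 284 = 284
    C–C: 3 × 358 = 1074
    C–H: 9 × 407 = 3663
    H–Br: 1 × 377 = 377
    Σ(formed) = 5398 kJ
  ΔH_2 = 5344 − 5398 = −54 kJ
ΔH_1 − ΔH_2 = +367 kJ, so reaction 2 has the more negative ΔH; |ΔH_1 − ΔH_2| = 367 kJ.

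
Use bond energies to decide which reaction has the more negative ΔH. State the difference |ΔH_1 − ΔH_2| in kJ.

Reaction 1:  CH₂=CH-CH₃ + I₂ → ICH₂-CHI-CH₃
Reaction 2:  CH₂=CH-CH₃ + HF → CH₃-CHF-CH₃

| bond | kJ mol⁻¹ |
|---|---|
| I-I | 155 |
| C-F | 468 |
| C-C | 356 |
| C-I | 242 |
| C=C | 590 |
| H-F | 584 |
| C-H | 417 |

Reaction 1:
  Bonds broken (reactants):
    C-C: 1 × 356 = 356
    C-H: 6 × 417 = 2502
    C=C: 1 × 590 = 590
    I-I: 1 × 155 = 155
    Σ(broken) = 3603 kJ
  Bonds formed (products):
    C-C: 2 × 356 = 712
    C-H: 6 × 417 = 2502
    C-I: 2 × 242 = 484
    Σ(formed) = 3698 kJ
  ΔH_1 = 3603 − 3698 = −95 kJ
Reaction 2:
  Bonds broken (reactants):
    C-C: 1 × 356 = 356
    C-H: 6 × 417 = 2502
    C=C: 1 × 590 = 590
    H-F: 1 × 584 = 584
    Σ(broken) = 4032 kJ
  Bonds formed (products):
    C-C: 2 × 356 = 712
    C-F: 1 × 468 = 468
    C-H: 7 × 417 = 2919
    Σ(formed) = 4099 kJ
  ΔH_2 = 4032 − 4099 = −67 kJ
ΔH_1 − ΔH_2 = −28 kJ, so reaction 1 has the more negative ΔH; |ΔH_1 − ΔH_2| = 28 kJ.

Reaction 1, by 28 kJ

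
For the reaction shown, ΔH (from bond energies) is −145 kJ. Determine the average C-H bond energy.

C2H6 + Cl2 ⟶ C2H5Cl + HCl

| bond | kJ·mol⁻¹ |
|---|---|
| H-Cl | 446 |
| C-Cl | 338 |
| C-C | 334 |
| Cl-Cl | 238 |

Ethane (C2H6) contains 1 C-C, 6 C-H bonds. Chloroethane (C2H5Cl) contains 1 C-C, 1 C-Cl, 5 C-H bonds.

Let D be the C-H bond energy.
Σ(broken) = 1×334 + 6×D + 1×238 = 572 + 6D
Σ(formed) = 1×334 + 1×338 + 5×D + 1×446 = 1118 + 5D
ΔH = Σ(broken) − Σ(formed) = (572 + 6D) − (1118 + 5D) = −546 + D
Setting this equal to −145 kJ gives D = 401 kJ/mol.

D(C-H) ≈ 401 kJ/mol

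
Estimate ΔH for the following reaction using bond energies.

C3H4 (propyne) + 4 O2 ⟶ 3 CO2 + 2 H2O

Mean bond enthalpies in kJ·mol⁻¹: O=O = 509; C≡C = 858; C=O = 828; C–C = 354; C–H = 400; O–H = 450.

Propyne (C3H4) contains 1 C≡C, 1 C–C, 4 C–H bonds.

Bonds broken (reactants):
  C≡C: 1 × 858 = 858
  C–C: 1 × 354 = 354
  C–H: 4 × 400 = 1600
  O=O: 4 × 509 = 2036
  Σ(broken) = 4848 kJ
Bonds formed (products):
  C=O: 6 × 828 = 4968
  O–H: 4 × 450 = 1800
  Σ(formed) = 6768 kJ
ΔH = Σ(broken) − Σ(formed) = 4848 − 6768 = −1920 kJ

ΔH ≈ −1920 kJ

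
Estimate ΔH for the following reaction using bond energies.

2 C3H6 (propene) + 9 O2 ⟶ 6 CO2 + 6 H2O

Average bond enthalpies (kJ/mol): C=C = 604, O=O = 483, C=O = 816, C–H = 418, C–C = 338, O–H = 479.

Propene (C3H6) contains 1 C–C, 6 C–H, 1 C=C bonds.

Bonds broken (reactants):
  C–C: 2 × 338 = 676
  C–H: 12 × 418 = 5016
  C=C: 2 × 604 = 1208
  O=O: 9 × 483 = 4347
  Σ(broken) = 11247 kJ
Bonds formed (products):
  C=O: 12 × 816 = 9792
  O–H: 12 × 479 = 5748
  Σ(formed) = 15540 kJ
ΔH = Σ(broken) − Σ(formed) = 11247 − 15540 = −4293 kJ

ΔH ≈ −4293 kJ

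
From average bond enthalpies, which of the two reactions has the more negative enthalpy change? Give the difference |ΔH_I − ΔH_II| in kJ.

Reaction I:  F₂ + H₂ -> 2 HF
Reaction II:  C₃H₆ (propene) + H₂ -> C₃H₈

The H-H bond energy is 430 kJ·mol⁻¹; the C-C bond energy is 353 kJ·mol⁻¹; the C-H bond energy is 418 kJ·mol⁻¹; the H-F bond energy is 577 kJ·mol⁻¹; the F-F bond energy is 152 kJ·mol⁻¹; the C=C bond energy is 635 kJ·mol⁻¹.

Reaction I:
  Bonds broken (reactants):
    F-F: 1 × 152 = 152
    H-H: 1 × 430 = 430
    Σ(broken) = 582 kJ
  Bonds formed (products):
    H-F: 2 × 577 = 1154
    Σ(formed) = 1154 kJ
  ΔH_I = 582 − 1154 = −572 kJ
Reaction II:
  Bonds broken (reactants):
    C-C: 1 × 353 = 353
    C-H: 6 × 418 = 2508
    C=C: 1 × 635 = 635
    H-H: 1 × 430 = 430
    Σ(broken) = 3926 kJ
  Bonds formed (products):
    C-C: 2 × 353 = 706
    C-H: 8 × 418 = 3344
    Σ(formed) = 4050 kJ
  ΔH_II = 3926 − 4050 = −124 kJ
ΔH_I − ΔH_II = −448 kJ, so reaction I has the more negative ΔH; |ΔH_I − ΔH_II| = 448 kJ.

Reaction I, by 448 kJ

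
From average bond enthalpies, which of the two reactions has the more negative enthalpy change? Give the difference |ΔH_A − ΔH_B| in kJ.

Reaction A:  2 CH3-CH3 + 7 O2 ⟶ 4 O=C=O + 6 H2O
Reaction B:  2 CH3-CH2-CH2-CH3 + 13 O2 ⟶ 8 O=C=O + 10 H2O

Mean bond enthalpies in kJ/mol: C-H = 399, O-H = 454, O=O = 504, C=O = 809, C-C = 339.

Reaction A:
  Bonds broken (reactants):
    C-C: 2 × 339 = 678
    C-H: 12 × 399 = 4788
    O=O: 7 × 504 = 3528
    Σ(broken) = 8994 kJ
  Bonds formed (products):
    C=O: 8 × 809 = 6472
    O-H: 12 × 454 = 5448
    Σ(formed) = 11920 kJ
  ΔH_A = 8994 − 11920 = −2926 kJ
Reaction B:
  Bonds broken (reactants):
    C-C: 6 × 339 = 2034
    C-H: 20 × 399 = 7980
    O=O: 13 × 504 = 6552
    Σ(broken) = 16566 kJ
  Bonds formed (products):
    C=O: 16 × 809 = 12944
    O-H: 20 × 454 = 9080
    Σ(formed) = 22024 kJ
  ΔH_B = 16566 − 22024 = −5458 kJ
ΔH_A − ΔH_B = +2532 kJ, so reaction B has the more negative ΔH; |ΔH_A − ΔH_B| = 2532 kJ.

Reaction B, by 2532 kJ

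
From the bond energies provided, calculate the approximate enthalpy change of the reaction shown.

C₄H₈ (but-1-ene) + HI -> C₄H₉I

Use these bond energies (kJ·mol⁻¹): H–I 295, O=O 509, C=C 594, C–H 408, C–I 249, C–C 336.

ΔH ≈ −104 kJ

Bonds broken (reactants):
  C–C: 2 × 336 = 672
  C–H: 8 × 408 = 3264
  C=C: 1 × 594 = 594
  H–I: 1 × 295 = 295
  Σ(broken) = 4825 kJ
Bonds formed (products):
  C–C: 3 × 336 = 1008
  C–H: 9 × 408 = 3672
  C–I: 1 × 249 = 249
  Σ(formed) = 4929 kJ
ΔH = Σ(broken) − Σ(formed) = 4825 − 4929 = −104 kJ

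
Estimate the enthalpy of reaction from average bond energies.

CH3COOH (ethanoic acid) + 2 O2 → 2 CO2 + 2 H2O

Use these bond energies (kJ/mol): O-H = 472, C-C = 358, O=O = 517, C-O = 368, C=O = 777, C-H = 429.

Bonds broken (reactants):
  C-C: 1 × 358 = 358
  C-H: 3 × 429 = 1287
  C-O: 1 × 368 = 368
  C=O: 1 × 777 = 777
  O-H: 1 × 472 = 472
  O=O: 2 × 517 = 1034
  Σ(broken) = 4296 kJ
Bonds formed (products):
  C=O: 4 × 777 = 3108
  O-H: 4 × 472 = 1888
  Σ(formed) = 4996 kJ
ΔH = Σ(broken) − Σ(formed) = 4296 − 4996 = −700 kJ

ΔH ≈ −700 kJ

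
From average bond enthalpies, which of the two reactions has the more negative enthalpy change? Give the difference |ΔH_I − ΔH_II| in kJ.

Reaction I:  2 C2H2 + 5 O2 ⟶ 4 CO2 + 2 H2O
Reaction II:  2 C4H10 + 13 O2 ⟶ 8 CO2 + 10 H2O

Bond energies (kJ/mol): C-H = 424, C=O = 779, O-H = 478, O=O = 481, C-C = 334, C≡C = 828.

Reaction I:
  Bonds broken (reactants):
    C≡C: 2 × 828 = 1656
    C-H: 4 × 424 = 1696
    O=O: 5 × 481 = 2405
    Σ(broken) = 5757 kJ
  Bonds formed (products):
    C=O: 8 × 779 = 6232
    O-H: 4 × 478 = 1912
    Σ(formed) = 8144 kJ
  ΔH_I = 5757 − 8144 = −2387 kJ
Reaction II:
  Bonds broken (reactants):
    C-C: 6 × 334 = 2004
    C-H: 20 × 424 = 8480
    O=O: 13 × 481 = 6253
    Σ(broken) = 16737 kJ
  Bonds formed (products):
    C=O: 16 × 779 = 12464
    O-H: 20 × 478 = 9560
    Σ(formed) = 22024 kJ
  ΔH_II = 16737 − 22024 = −5287 kJ
ΔH_I − ΔH_II = +2900 kJ, so reaction II has the more negative ΔH; |ΔH_I − ΔH_II| = 2900 kJ.

Reaction II, by 2900 kJ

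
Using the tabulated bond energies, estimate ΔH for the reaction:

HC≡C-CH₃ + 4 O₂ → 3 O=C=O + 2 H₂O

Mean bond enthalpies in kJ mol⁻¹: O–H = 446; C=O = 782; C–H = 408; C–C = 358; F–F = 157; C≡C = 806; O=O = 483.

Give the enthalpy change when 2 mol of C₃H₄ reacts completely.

ΔH = −3496 kJ

Bonds broken (reactants):
  C≡C: 1 × 806 = 806
  C–C: 1 × 358 = 358
  C–H: 4 × 408 = 1632
  O=O: 4 × 483 = 1932
  Σ(broken) = 4728 kJ
Bonds formed (products):
  C=O: 6 × 782 = 4692
  O–H: 4 × 446 = 1784
  Σ(formed) = 6476 kJ
ΔH = Σ(broken) − Σ(formed) = 4728 − 6476 = −1748 kJ
For 2× the reaction as written: 2 × (−1748) = −3496 kJ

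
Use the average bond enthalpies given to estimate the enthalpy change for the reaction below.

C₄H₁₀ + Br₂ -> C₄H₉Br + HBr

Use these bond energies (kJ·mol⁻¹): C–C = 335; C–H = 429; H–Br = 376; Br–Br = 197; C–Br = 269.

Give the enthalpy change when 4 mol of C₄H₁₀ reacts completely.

ΔH = −76 kJ

Bonds broken (reactants):
  Br–Br: 1 × 197 = 197
  C–C: 3 × 335 = 1005
  C–H: 10 × 429 = 4290
  Σ(broken) = 5492 kJ
Bonds formed (products):
  C–Br: 1 × 269 = 269
  C–C: 3 × 335 = 1005
  C–H: 9 × 429 = 3861
  H–Br: 1 × 376 = 376
  Σ(formed) = 5511 kJ
ΔH = Σ(broken) − Σ(formed) = 5492 − 5511 = −19 kJ
For 4× the reaction as written: 4 × (−19) = −76 kJ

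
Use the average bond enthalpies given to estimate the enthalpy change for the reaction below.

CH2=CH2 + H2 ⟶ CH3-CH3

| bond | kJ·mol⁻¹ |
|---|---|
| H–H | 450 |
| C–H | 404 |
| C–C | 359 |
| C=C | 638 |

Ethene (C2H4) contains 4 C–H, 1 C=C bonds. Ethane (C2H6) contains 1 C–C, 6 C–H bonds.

ΔH ≈ −79 kJ

Bonds broken (reactants):
  C–H: 4 × 404 = 1616
  C=C: 1 × 638 = 638
  H–H: 1 × 450 = 450
  Σ(broken) = 2704 kJ
Bonds formed (products):
  C–C: 1 × 359 = 359
  C–H: 6 × 404 = 2424
  Σ(formed) = 2783 kJ
ΔH = Σ(broken) − Σ(formed) = 2704 − 2783 = −79 kJ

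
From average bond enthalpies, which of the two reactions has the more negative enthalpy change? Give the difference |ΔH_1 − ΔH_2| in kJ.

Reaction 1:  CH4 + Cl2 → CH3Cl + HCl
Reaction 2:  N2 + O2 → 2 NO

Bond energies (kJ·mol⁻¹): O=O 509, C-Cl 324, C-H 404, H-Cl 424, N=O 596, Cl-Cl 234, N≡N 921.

Reaction 1:
  Bonds broken (reactants):
    C-H: 4 × 404 = 1616
    Cl-Cl: 1 × 234 = 234
    Σ(broken) = 1850 kJ
  Bonds formed (products):
    C-Cl: 1 × 324 = 324
    C-H: 3 × 404 = 1212
    H-Cl: 1 × 424 = 424
    Σ(formed) = 1960 kJ
  ΔH_1 = 1850 − 1960 = −110 kJ
Reaction 2:
  Bonds broken (reactants):
    N≡N: 1 × 921 = 921
    O=O: 1 × 509 = 509
    Σ(broken) = 1430 kJ
  Bonds formed (products):
    N=O: 2 × 596 = 1192
    Σ(formed) = 1192 kJ
  ΔH_2 = 1430 − 1192 = +238 kJ
ΔH_1 − ΔH_2 = −348 kJ, so reaction 1 has the more negative ΔH; |ΔH_1 − ΔH_2| = 348 kJ.

Reaction 1, by 348 kJ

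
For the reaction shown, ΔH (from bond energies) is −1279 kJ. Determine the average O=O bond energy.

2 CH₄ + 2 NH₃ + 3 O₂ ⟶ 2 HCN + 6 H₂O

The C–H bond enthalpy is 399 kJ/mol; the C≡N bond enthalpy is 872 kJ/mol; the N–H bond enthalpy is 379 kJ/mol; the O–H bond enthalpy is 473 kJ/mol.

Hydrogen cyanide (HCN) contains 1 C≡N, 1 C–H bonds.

D(O=O) ≈ 491 kJ/mol

Let D be the O=O bond energy.
Σ(broken) = 8×399 + 6×379 + 3×D = 5466 + 3D
Σ(formed) = 2×872 + 2×399 + 12×473 = 8218
ΔH = Σ(broken) − Σ(formed) = (5466 + 3D) − (8218) = −2752 + 3D
Setting this equal to −1279 kJ gives 3D = 1473, so D = 491 kJ/mol.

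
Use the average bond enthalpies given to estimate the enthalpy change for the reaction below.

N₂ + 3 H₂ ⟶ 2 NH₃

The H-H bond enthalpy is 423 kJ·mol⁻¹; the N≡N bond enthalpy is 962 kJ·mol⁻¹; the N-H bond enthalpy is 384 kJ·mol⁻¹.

Bonds broken (reactants):
  H-H: 3 × 423 = 1269
  N≡N: 1 × 962 = 962
  Σ(broken) = 2231 kJ
Bonds formed (products):
  N-H: 6 × 384 = 2304
  Σ(formed) = 2304 kJ
ΔH = Σ(broken) − Σ(formed) = 2231 − 2304 = −73 kJ

ΔH ≈ −73 kJ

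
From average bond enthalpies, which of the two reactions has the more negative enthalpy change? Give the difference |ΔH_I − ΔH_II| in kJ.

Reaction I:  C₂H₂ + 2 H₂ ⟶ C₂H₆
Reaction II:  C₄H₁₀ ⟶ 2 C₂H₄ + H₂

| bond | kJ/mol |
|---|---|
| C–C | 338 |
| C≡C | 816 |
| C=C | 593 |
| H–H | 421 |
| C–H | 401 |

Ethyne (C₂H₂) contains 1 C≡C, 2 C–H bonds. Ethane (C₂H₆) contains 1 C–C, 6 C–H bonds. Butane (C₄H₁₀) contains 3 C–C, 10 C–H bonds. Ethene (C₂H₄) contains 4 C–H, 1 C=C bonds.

Reaction I, by 493 kJ

Reaction I:
  Bonds broken (reactants):
    C≡C: 1 × 816 = 816
    C–H: 2 × 401 = 802
    H–H: 2 × 421 = 842
    Σ(broken) = 2460 kJ
  Bonds formed (products):
    C–C: 1 × 338 = 338
    C–H: 6 × 401 = 2406
    Σ(formed) = 2744 kJ
  ΔH_I = 2460 − 2744 = −284 kJ
Reaction II:
  Bonds broken (reactants):
    C–C: 3 × 338 = 1014
    C–H: 10 × 401 = 4010
    Σ(broken) = 5024 kJ
  Bonds formed (products):
    C–H: 8 × 401 = 3208
    C=C: 2 × 593 = 1186
    H–H: 1 × 421 = 421
    Σ(formed) = 4815 kJ
  ΔH_II = 5024 − 4815 = +209 kJ
ΔH_I − ΔH_II = −493 kJ, so reaction I has the more negative ΔH; |ΔH_I − ΔH_II| = 493 kJ.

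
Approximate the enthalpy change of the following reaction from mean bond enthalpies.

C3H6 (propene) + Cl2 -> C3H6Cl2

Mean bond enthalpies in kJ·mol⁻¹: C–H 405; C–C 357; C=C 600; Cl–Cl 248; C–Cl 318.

ΔH ≈ −145 kJ

Bonds broken (reactants):
  C–C: 1 × 357 = 357
  C–H: 6 × 405 = 2430
  C=C: 1 × 600 = 600
  Cl–Cl: 1 × 248 = 248
  Σ(broken) = 3635 kJ
Bonds formed (products):
  C–C: 2 × 357 = 714
  C–Cl: 2 × 318 = 636
  C–H: 6 × 405 = 2430
  Σ(formed) = 3780 kJ
ΔH = Σ(broken) − Σ(formed) = 3635 − 3780 = −145 kJ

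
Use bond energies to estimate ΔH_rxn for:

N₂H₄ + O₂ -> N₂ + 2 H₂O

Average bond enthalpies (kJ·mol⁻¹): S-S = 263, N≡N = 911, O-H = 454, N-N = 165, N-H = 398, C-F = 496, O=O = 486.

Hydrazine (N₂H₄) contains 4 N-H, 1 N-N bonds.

Bonds broken (reactants):
  N-H: 4 × 398 = 1592
  N-N: 1 × 165 = 165
  O=O: 1 × 486 = 486
  Σ(broken) = 2243 kJ
Bonds formed (products):
  N≡N: 1 × 911 = 911
  O-H: 4 × 454 = 1816
  Σ(formed) = 2727 kJ
ΔH = Σ(broken) − Σ(formed) = 2243 − 2727 = −484 kJ

ΔH ≈ −484 kJ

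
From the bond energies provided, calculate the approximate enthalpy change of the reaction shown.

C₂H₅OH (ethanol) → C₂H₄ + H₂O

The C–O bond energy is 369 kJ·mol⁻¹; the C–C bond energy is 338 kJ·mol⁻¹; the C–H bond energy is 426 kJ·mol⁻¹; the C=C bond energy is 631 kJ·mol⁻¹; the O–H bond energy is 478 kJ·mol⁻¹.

ΔH ≈ +24 kJ

Bonds broken (reactants):
  C–C: 1 × 338 = 338
  C–H: 5 × 426 = 2130
  C–O: 1 × 369 = 369
  O–H: 1 × 478 = 478
  Σ(broken) = 3315 kJ
Bonds formed (products):
  C–H: 4 × 426 = 1704
  C=C: 1 × 631 = 631
  O–H: 2 × 478 = 956
  Σ(formed) = 3291 kJ
ΔH = Σ(broken) − Σ(formed) = 3315 − 3291 = +24 kJ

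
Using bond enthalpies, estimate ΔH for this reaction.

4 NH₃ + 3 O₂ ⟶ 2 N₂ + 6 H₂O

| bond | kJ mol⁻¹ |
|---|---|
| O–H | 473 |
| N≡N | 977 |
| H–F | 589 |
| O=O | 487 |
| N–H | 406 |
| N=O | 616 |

Bonds broken (reactants):
  N–H: 12 × 406 = 4872
  O=O: 3 × 487 = 1461
  Σ(broken) = 6333 kJ
Bonds formed (products):
  N≡N: 2 × 977 = 1954
  O–H: 12 × 473 = 5676
  Σ(formed) = 7630 kJ
ΔH = Σ(broken) − Σ(formed) = 6333 − 7630 = −1297 kJ

ΔH ≈ −1297 kJ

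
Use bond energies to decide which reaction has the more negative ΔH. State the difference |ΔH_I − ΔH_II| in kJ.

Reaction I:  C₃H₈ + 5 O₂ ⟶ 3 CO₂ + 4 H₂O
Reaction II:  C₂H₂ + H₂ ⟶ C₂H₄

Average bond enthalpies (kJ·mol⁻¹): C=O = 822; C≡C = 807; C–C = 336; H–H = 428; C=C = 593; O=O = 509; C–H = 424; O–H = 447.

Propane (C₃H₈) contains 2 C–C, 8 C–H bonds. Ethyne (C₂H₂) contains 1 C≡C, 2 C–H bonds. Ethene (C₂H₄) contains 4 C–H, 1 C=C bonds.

Reaction I:
  Bonds broken (reactants):
    C–C: 2 × 336 = 672
    C–H: 8 × 424 = 3392
    O=O: 5 × 509 = 2545
    Σ(broken) = 6609 kJ
  Bonds formed (products):
    C=O: 6 × 822 = 4932
    O–H: 8 × 447 = 3576
    Σ(formed) = 8508 kJ
  ΔH_I = 6609 − 8508 = −1899 kJ
Reaction II:
  Bonds broken (reactants):
    C≡C: 1 × 807 = 807
    C–H: 2 × 424 = 848
    H–H: 1 × 428 = 428
    Σ(broken) = 2083 kJ
  Bonds formed (products):
    C–H: 4 × 424 = 1696
    C=C: 1 × 593 = 593
    Σ(formed) = 2289 kJ
  ΔH_II = 2083 − 2289 = −206 kJ
ΔH_I − ΔH_II = −1693 kJ, so reaction I has the more negative ΔH; |ΔH_I − ΔH_II| = 1693 kJ.

Reaction I, by 1693 kJ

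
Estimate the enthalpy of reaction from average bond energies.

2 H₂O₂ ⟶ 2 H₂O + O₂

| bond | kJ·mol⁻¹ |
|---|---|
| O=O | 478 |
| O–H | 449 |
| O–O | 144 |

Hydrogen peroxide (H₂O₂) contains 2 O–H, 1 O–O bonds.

ΔH ≈ −190 kJ

Bonds broken (reactants):
  O–H: 4 × 449 = 1796
  O–O: 2 × 144 = 288
  Σ(broken) = 2084 kJ
Bonds formed (products):
  O–H: 4 × 449 = 1796
  O=O: 1 × 478 = 478
  Σ(formed) = 2274 kJ
ΔH = Σ(broken) − Σ(formed) = 2084 − 2274 = −190 kJ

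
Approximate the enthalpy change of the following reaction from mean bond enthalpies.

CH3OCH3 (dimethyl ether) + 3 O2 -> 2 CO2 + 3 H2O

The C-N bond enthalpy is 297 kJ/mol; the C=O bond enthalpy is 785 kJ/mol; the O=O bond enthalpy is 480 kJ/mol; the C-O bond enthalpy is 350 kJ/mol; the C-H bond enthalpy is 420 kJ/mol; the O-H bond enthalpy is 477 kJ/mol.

ΔH ≈ −1342 kJ

Bonds broken (reactants):
  C-H: 6 × 420 = 2520
  C-O: 2 × 350 = 700
  O=O: 3 × 480 = 1440
  Σ(broken) = 4660 kJ
Bonds formed (products):
  C=O: 4 × 785 = 3140
  O-H: 6 × 477 = 2862
  Σ(formed) = 6002 kJ
ΔH = Σ(broken) − Σ(formed) = 4660 − 6002 = −1342 kJ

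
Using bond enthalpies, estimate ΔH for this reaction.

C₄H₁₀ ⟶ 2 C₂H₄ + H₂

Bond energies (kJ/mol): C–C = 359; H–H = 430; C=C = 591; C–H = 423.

ΔH ≈ +311 kJ

Bonds broken (reactants):
  C–C: 3 × 359 = 1077
  C–H: 10 × 423 = 4230
  Σ(broken) = 5307 kJ
Bonds formed (products):
  C–H: 8 × 423 = 3384
  C=C: 2 × 591 = 1182
  H–H: 1 × 430 = 430
  Σ(formed) = 4996 kJ
ΔH = Σ(broken) − Σ(formed) = 5307 − 4996 = +311 kJ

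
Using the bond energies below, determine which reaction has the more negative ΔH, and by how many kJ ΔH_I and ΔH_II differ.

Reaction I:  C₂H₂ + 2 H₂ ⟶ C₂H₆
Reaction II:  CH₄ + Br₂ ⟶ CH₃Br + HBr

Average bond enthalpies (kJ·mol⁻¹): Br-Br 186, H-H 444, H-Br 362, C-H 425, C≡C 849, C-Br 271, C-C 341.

Reaction I, by 282 kJ

Reaction I:
  Bonds broken (reactants):
    C≡C: 1 × 849 = 849
    C-H: 2 × 425 = 850
    H-H: 2 × 444 = 888
    Σ(broken) = 2587 kJ
  Bonds formed (products):
    C-C: 1 × 341 = 341
    C-H: 6 × 425 = 2550
    Σ(formed) = 2891 kJ
  ΔH_I = 2587 − 2891 = −304 kJ
Reaction II:
  Bonds broken (reactants):
    Br-Br: 1 × 186 = 186
    C-H: 4 × 425 = 1700
    Σ(broken) = 1886 kJ
  Bonds formed (products):
    C-Br: 1 × 271 = 271
    C-H: 3 × 425 = 1275
    H-Br: 1 × 362 = 362
    Σ(formed) = 1908 kJ
  ΔH_II = 1886 − 1908 = −22 kJ
ΔH_I − ΔH_II = −282 kJ, so reaction I has the more negative ΔH; |ΔH_I − ΔH_II| = 282 kJ.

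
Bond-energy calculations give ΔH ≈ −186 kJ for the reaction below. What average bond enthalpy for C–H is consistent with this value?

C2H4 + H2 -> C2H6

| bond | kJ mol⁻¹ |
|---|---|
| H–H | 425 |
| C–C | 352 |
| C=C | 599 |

Let D be the C–H bond energy.
Σ(broken) = 4×D + 1×599 + 1×425 = 1024 + 4D
Σ(formed) = 1×352 + 6×D = 352 + 6D
ΔH = Σ(broken) − Σ(formed) = (1024 + 4D) − (352 + 6D) = +672 − 2D
Setting this equal to −186 kJ gives 2D = 858, so D = 429 kJ/mol.

D(C–H) ≈ 429 kJ/mol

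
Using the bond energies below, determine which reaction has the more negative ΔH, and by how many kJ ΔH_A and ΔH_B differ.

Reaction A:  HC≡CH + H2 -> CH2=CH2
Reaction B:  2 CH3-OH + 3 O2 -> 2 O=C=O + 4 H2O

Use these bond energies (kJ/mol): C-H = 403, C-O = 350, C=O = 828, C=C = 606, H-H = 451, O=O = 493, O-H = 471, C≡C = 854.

Reaction A:
  Bonds broken (reactants):
    C≡C: 1 × 854 = 854
    C-H: 2 × 403 = 806
    H-H: 1 × 451 = 451
    Σ(broken) = 2111 kJ
  Bonds formed (products):
    C-H: 4 × 403 = 1612
    C=C: 1 × 606 = 606
    Σ(formed) = 2218 kJ
  ΔH_A = 2111 − 2218 = −107 kJ
Reaction B:
  Bonds broken (reactants):
    C-H: 6 × 403 = 2418
    C-O: 2 × 350 = 700
    O-H: 2 × 471 = 942
    O=O: 3 × 493 = 1479
    Σ(broken) = 5539 kJ
  Bonds formed (products):
    C=O: 4 × 828 = 3312
    O-H: 8 × 471 = 3768
    Σ(formed) = 7080 kJ
  ΔH_B = 5539 − 7080 = −1541 kJ
ΔH_A − ΔH_B = +1434 kJ, so reaction B has the more negative ΔH; |ΔH_A − ΔH_B| = 1434 kJ.

Reaction B, by 1434 kJ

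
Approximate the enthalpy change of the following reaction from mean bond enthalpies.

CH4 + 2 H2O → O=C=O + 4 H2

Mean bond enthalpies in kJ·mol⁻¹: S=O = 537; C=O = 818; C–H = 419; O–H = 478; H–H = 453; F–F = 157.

Bonds broken (reactants):
  C–H: 4 × 419 = 1676
  O–H: 4 × 478 = 1912
  Σ(broken) = 3588 kJ
Bonds formed (products):
  C=O: 2 × 818 = 1636
  H–H: 4 × 453 = 1812
  Σ(formed) = 3448 kJ
ΔH = Σ(broken) − Σ(formed) = 3588 − 3448 = +140 kJ

ΔH ≈ +140 kJ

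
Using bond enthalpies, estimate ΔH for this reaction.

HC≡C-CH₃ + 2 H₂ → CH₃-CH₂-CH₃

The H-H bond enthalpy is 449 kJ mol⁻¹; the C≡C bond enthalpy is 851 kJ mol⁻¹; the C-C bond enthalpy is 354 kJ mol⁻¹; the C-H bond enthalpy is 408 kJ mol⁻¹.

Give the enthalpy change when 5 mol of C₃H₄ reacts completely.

Bonds broken (reactants):
  C≡C: 1 × 851 = 851
  C-C: 1 × 354 = 354
  C-H: 4 × 408 = 1632
  H-H: 2 × 449 = 898
  Σ(broken) = 3735 kJ
Bonds formed (products):
  C-C: 2 × 354 = 708
  C-H: 8 × 408 = 3264
  Σ(formed) = 3972 kJ
ΔH = Σ(broken) − Σ(formed) = 3735 − 3972 = −237 kJ
For 5× the reaction as written: 5 × (−237) = −1185 kJ

ΔH = −1185 kJ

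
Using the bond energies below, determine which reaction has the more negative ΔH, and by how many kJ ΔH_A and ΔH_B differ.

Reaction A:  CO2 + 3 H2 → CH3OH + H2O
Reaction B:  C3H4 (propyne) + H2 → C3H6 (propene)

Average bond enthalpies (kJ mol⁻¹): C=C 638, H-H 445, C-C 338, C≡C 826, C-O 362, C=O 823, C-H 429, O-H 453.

Reaction B, by 198 kJ

Reaction A:
  Bonds broken (reactants):
    C=O: 2 × 823 = 1646
    H-H: 3 × 445 = 1335
    Σ(broken) = 2981 kJ
  Bonds formed (products):
    C-H: 3 × 429 = 1287
    C-O: 1 × 362 = 362
    O-H: 3 × 453 = 1359
    Σ(formed) = 3008 kJ
  ΔH_A = 2981 − 3008 = −27 kJ
Reaction B:
  Bonds broken (reactants):
    C≡C: 1 × 826 = 826
    C-C: 1 × 338 = 338
    C-H: 4 × 429 = 1716
    H-H: 1 × 445 = 445
    Σ(broken) = 3325 kJ
  Bonds formed (products):
    C-C: 1 × 338 = 338
    C-H: 6 × 429 = 2574
    C=C: 1 × 638 = 638
    Σ(formed) = 3550 kJ
  ΔH_B = 3325 − 3550 = −225 kJ
ΔH_A − ΔH_B = +198 kJ, so reaction B has the more negative ΔH; |ΔH_A − ΔH_B| = 198 kJ.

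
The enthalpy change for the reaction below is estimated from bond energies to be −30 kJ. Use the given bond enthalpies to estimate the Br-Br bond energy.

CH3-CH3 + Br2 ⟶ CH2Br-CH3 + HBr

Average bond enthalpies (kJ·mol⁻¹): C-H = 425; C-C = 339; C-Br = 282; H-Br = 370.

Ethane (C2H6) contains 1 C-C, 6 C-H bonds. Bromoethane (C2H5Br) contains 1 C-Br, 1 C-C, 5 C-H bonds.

D(Br-Br) ≈ 197 kJ/mol

Let D be the Br-Br bond energy.
Σ(broken) = 1×D + 1×339 + 6×425 = 2889 + D
Σ(formed) = 1×282 + 1×339 + 5×425 + 1×370 = 3116
ΔH = Σ(broken) − Σ(formed) = (2889 + D) − (3116) = −227 + D
Setting this equal to −30 kJ gives D = 197 kJ/mol.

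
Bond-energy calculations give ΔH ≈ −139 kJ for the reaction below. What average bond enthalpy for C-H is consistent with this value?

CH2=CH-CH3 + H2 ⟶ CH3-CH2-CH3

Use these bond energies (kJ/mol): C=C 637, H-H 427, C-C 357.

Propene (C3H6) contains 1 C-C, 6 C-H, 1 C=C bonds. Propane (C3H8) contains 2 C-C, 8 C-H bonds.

Let D be the C-H bond energy.
Σ(broken) = 1×357 + 6×D + 1×637 + 1×427 = 1421 + 6D
Σ(formed) = 2×357 + 8×D = 714 + 8D
ΔH = Σ(broken) − Σ(formed) = (1421 + 6D) − (714 + 8D) = +707 − 2D
Setting this equal to −139 kJ gives 2D = 846, so D = 423 kJ/mol.

D(C-H) ≈ 423 kJ/mol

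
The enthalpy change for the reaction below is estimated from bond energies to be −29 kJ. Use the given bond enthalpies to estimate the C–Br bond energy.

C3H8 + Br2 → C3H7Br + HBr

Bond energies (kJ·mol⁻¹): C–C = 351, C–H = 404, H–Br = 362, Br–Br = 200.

D(C–Br) ≈ 271 kJ/mol

Let D be the C–Br bond energy.
Σ(broken) = 1×200 + 2×351 + 8×404 = 4134
Σ(formed) = 1×D + 2×351 + 7×404 + 1×362 = 3892 + D
ΔH = Σ(broken) − Σ(formed) = (4134) − (3892 + D) = +242 − D
Setting this equal to −29 kJ gives D = 271 kJ/mol.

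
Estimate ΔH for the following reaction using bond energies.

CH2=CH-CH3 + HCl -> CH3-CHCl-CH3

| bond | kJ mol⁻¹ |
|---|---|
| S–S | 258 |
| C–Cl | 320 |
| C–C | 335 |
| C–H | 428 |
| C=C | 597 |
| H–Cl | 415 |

ΔH ≈ −71 kJ

Bonds broken (reactants):
  C–C: 1 × 335 = 335
  C–H: 6 × 428 = 2568
  C=C: 1 × 597 = 597
  H–Cl: 1 × 415 = 415
  Σ(broken) = 3915 kJ
Bonds formed (products):
  C–C: 2 × 335 = 670
  C–Cl: 1 × 320 = 320
  C–H: 7 × 428 = 2996
  Σ(formed) = 3986 kJ
ΔH = Σ(broken) − Σ(formed) = 3915 − 3986 = −71 kJ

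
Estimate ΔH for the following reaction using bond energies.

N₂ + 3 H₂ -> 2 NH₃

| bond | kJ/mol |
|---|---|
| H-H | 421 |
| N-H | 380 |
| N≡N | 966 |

ΔH ≈ −51 kJ

Bonds broken (reactants):
  H-H: 3 × 421 = 1263
  N≡N: 1 × 966 = 966
  Σ(broken) = 2229 kJ
Bonds formed (products):
  N-H: 6 × 380 = 2280
  Σ(formed) = 2280 kJ
ΔH = Σ(broken) − Σ(formed) = 2229 − 2280 = −51 kJ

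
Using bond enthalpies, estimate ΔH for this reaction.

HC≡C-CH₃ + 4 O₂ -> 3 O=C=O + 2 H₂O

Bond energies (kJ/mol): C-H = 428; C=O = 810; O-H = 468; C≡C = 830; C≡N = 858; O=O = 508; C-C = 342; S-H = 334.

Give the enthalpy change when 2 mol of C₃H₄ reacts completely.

ΔH = −3632 kJ

Bonds broken (reactants):
  C≡C: 1 × 830 = 830
  C-C: 1 × 342 = 342
  C-H: 4 × 428 = 1712
  O=O: 4 × 508 = 2032
  Σ(broken) = 4916 kJ
Bonds formed (products):
  C=O: 6 × 810 = 4860
  O-H: 4 × 468 = 1872
  Σ(formed) = 6732 kJ
ΔH = Σ(broken) − Σ(formed) = 4916 − 6732 = −1816 kJ
For 2× the reaction as written: 2 × (−1816) = −3632 kJ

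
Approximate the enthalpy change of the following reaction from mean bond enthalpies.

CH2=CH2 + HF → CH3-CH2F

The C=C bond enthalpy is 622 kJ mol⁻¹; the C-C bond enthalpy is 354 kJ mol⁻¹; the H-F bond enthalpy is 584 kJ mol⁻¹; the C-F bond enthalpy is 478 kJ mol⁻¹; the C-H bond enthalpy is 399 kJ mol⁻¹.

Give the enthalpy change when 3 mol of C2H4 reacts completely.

ΔH = −75 kJ

Bonds broken (reactants):
  C-H: 4 × 399 = 1596
  C=C: 1 × 622 = 622
  H-F: 1 × 584 = 584
  Σ(broken) = 2802 kJ
Bonds formed (products):
  C-C: 1 × 354 = 354
  C-F: 1 × 478 = 478
  C-H: 5 × 399 = 1995
  Σ(formed) = 2827 kJ
ΔH = Σ(broken) − Σ(formed) = 2802 − 2827 = −25 kJ
For 3× the reaction as written: 3 × (−25) = −75 kJ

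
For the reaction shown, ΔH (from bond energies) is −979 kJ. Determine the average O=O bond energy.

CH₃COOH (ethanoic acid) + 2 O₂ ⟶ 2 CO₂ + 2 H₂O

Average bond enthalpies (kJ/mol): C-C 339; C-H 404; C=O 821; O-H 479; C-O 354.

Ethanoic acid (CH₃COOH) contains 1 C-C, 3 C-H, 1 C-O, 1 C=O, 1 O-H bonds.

D(O=O) ≈ 508 kJ/mol

Let D be the O=O bond energy.
Σ(broken) = 1×339 + 3×404 + 1×354 + 1×821 + 1×479 + 2×D = 3205 + 2D
Σ(formed) = 4×821 + 4×479 = 5200
ΔH = Σ(broken) − Σ(formed) = (3205 + 2D) − (5200) = −1995 + 2D
Setting this equal to −979 kJ gives 2D = 1016, so D = 508 kJ/mol.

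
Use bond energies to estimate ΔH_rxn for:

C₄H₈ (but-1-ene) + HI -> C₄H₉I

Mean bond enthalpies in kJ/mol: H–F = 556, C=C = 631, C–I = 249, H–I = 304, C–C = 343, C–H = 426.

Bonds broken (reactants):
  C–C: 2 × 343 = 686
  C–H: 8 × 426 = 3408
  C=C: 1 × 631 = 631
  H–I: 1 × 304 = 304
  Σ(broken) = 5029 kJ
Bonds formed (products):
  C–C: 3 × 343 = 1029
  C–H: 9 × 426 = 3834
  C–I: 1 × 249 = 249
  Σ(formed) = 5112 kJ
ΔH = Σ(broken) − Σ(formed) = 5029 − 5112 = −83 kJ

ΔH ≈ −83 kJ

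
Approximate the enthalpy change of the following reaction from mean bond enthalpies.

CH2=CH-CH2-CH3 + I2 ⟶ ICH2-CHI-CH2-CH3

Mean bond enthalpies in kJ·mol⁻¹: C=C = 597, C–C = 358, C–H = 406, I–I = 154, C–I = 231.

Bonds broken (reactants):
  C–C: 2 × 358 = 716
  C–H: 8 × 406 = 3248
  C=C: 1 × 597 = 597
  I–I: 1 × 154 = 154
  Σ(broken) = 4715 kJ
Bonds formed (products):
  C–C: 3 × 358 = 1074
  C–H: 8 × 406 = 3248
  C–I: 2 × 231 = 462
  Σ(formed) = 4784 kJ
ΔH = Σ(broken) − Σ(formed) = 4715 − 4784 = −69 kJ

ΔH ≈ −69 kJ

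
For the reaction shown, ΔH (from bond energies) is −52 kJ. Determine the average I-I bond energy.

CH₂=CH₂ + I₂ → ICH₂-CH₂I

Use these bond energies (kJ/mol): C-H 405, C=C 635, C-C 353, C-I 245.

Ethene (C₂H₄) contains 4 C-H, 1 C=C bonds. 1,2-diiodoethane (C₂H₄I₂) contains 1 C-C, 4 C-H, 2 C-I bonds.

D(I-I) ≈ 156 kJ/mol

Let D be the I-I bond energy.
Σ(broken) = 4×405 + 1×635 + 1×D = 2255 + D
Σ(formed) = 1×353 + 4×405 + 2×245 = 2463
ΔH = Σ(broken) − Σ(formed) = (2255 + D) − (2463) = −208 + D
Setting this equal to −52 kJ gives D = 156 kJ/mol.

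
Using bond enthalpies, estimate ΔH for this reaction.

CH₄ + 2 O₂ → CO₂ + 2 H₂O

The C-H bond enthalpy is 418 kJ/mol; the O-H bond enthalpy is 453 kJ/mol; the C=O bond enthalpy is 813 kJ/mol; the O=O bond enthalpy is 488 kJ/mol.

Bonds broken (reactants):
  C-H: 4 × 418 = 1672
  O=O: 2 × 488 = 976
  Σ(broken) = 2648 kJ
Bonds formed (products):
  C=O: 2 × 813 = 1626
  O-H: 4 × 453 = 1812
  Σ(formed) = 3438 kJ
ΔH = Σ(broken) − Σ(formed) = 2648 − 3438 = −790 kJ

ΔH ≈ −790 kJ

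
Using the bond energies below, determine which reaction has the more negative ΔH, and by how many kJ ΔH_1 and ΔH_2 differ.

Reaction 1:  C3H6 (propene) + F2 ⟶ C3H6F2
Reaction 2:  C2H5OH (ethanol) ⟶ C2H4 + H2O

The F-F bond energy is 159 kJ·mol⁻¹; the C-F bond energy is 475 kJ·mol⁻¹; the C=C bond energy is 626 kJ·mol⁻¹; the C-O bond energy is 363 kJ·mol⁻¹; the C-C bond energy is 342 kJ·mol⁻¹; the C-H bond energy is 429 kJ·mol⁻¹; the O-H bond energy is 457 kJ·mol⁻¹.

Reaction 1, by 558 kJ

Reaction 1:
  Bonds broken (reactants):
    C-C: 1 × 342 = 342
    C-H: 6 × 429 = 2574
    C=C: 1 × 626 = 626
    F-F: 1 × 159 = 159
    Σ(broken) = 3701 kJ
  Bonds formed (products):
    C-C: 2 × 342 = 684
    C-F: 2 × 475 = 950
    C-H: 6 × 429 = 2574
    Σ(formed) = 4208 kJ
  ΔH_1 = 3701 − 4208 = −507 kJ
Reaction 2:
  Bonds broken (reactants):
    C-C: 1 × 342 = 342
    C-H: 5 × 429 = 2145
    C-O: 1 × 363 = 363
    O-H: 1 × 457 = 457
    Σ(broken) = 3307 kJ
  Bonds formed (products):
    C-H: 4 × 429 = 1716
    C=C: 1 × 626 = 626
    O-H: 2 × 457 = 914
    Σ(formed) = 3256 kJ
  ΔH_2 = 3307 − 3256 = +51 kJ
ΔH_1 − ΔH_2 = −558 kJ, so reaction 1 has the more negative ΔH; |ΔH_1 − ΔH_2| = 558 kJ.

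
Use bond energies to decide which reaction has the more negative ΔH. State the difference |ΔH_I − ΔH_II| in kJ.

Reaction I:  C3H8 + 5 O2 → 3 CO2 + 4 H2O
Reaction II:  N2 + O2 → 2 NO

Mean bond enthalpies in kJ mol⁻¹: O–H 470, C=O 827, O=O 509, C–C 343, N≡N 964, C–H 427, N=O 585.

Reaction I:
  Bonds broken (reactants):
    C–C: 2 × 343 = 686
    C–H: 8 × 427 = 3416
    O=O: 5 × 509 = 2545
    Σ(broken) = 6647 kJ
  Bonds formed (products):
    C=O: 6 × 827 = 4962
    O–H: 8 × 470 = 3760
    Σ(formed) = 8722 kJ
  ΔH_I = 6647 − 8722 = −2075 kJ
Reaction II:
  Bonds broken (reactants):
    N≡N: 1 × 964 = 964
    O=O: 1 × 509 = 509
    Σ(broken) = 1473 kJ
  Bonds formed (products):
    N=O: 2 × 585 = 1170
    Σ(formed) = 1170 kJ
  ΔH_II = 1473 − 1170 = +303 kJ
ΔH_I − ΔH_II = −2378 kJ, so reaction I has the more negative ΔH; |ΔH_I − ΔH_II| = 2378 kJ.

Reaction I, by 2378 kJ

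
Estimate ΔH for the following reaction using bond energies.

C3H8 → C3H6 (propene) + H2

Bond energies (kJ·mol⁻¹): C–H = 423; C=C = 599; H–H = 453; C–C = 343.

Bonds broken (reactants):
  C–C: 2 × 343 = 686
  C–H: 8 × 423 = 3384
  Σ(broken) = 4070 kJ
Bonds formed (products):
  C–C: 1 × 343 = 343
  C–H: 6 × 423 = 2538
  C=C: 1 × 599 = 599
  H–H: 1 × 453 = 453
  Σ(formed) = 3933 kJ
ΔH = Σ(broken) − Σ(formed) = 4070 − 3933 = +137 kJ

ΔH ≈ +137 kJ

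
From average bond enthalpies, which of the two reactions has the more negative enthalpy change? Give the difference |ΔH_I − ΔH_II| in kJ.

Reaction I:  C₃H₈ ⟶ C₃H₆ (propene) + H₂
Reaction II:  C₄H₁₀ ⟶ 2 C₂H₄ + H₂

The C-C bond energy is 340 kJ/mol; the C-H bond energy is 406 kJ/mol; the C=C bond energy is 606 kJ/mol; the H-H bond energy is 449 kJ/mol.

Reaction I, by 74 kJ

Reaction I:
  Bonds broken (reactants):
    C-C: 2 × 340 = 680
    C-H: 8 × 406 = 3248
    Σ(broken) = 3928 kJ
  Bonds formed (products):
    C-C: 1 × 340 = 340
    C-H: 6 × 406 = 2436
    C=C: 1 × 606 = 606
    H-H: 1 × 449 = 449
    Σ(formed) = 3831 kJ
  ΔH_I = 3928 − 3831 = +97 kJ
Reaction II:
  Bonds broken (reactants):
    C-C: 3 × 340 = 1020
    C-H: 10 × 406 = 4060
    Σ(broken) = 5080 kJ
  Bonds formed (products):
    C-H: 8 × 406 = 3248
    C=C: 2 × 606 = 1212
    H-H: 1 × 449 = 449
    Σ(formed) = 4909 kJ
  ΔH_II = 5080 − 4909 = +171 kJ
ΔH_I − ΔH_II = −74 kJ, so reaction I has the more negative ΔH; |ΔH_I − ΔH_II| = 74 kJ.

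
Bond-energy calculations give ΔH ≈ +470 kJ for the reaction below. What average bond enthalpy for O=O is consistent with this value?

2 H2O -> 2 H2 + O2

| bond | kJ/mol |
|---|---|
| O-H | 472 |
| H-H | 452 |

D(O=O) ≈ 514 kJ/mol

Let D be the O=O bond energy.
Σ(broken) = 4×472 = 1888
Σ(formed) = 2×452 + 1×D = 904 + D
ΔH = Σ(broken) − Σ(formed) = (1888) − (904 + D) = +984 − D
Setting this equal to +470 kJ gives D = 514 kJ/mol.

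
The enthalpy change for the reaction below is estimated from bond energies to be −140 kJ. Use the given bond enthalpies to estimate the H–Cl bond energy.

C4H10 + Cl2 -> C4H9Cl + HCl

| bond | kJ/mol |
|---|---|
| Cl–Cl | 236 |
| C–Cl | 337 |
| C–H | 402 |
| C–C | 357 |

D(H–Cl) ≈ 441 kJ/mol

Let D be the H–Cl bond energy.
Σ(broken) = 3×357 + 10×402 + 1×236 = 5327
Σ(formed) = 3×357 + 1×337 + 9×402 + 1×D = 5026 + D
ΔH = Σ(broken) − Σ(formed) = (5327) − (5026 + D) = +301 − D
Setting this equal to −140 kJ gives D = 441 kJ/mol.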